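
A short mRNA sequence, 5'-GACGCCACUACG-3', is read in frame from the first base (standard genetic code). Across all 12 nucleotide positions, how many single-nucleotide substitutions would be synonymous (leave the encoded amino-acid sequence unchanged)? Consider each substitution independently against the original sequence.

10

Codon 1 (GAC, Asp): 1 synonymous substitution.
Codon 2 (GCC, Ala): 3 synonymous substitutions.
Codon 3 (ACU, Thr): 3 synonymous substitutions.
Codon 4 (ACG, Thr): 3 synonymous substitutions.
Total: 1 + 3 + 3 + 3 = 10.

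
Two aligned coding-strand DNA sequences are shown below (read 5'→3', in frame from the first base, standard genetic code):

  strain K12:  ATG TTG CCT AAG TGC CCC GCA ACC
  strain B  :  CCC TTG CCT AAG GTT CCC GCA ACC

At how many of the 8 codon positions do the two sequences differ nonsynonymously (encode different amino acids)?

Codon 1: ATG Met / CCC Pro — nonsynonymous.
Codon 2: TTG Leu / TTG Leu — identical.
Codon 3: CCT Pro / CCT Pro — identical.
Codon 4: AAG Lys / AAG Lys — identical.
Codon 5: TGC Cys / GTT Val — nonsynonymous.
Codon 6: CCC Pro / CCC Pro — identical.
Codon 7: GCA Ala / GCA Ala — identical.
Codon 8: ACC Thr / ACC Thr — identical.
Nonsynonymous differences: 2.

2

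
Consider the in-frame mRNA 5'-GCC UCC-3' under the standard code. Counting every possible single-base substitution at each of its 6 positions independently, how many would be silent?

Codon 1 (GCC, Ala): 3 synonymous substitutions.
Codon 2 (UCC, Ser): 3 synonymous substitutions.
Total: 3 + 3 = 6.

6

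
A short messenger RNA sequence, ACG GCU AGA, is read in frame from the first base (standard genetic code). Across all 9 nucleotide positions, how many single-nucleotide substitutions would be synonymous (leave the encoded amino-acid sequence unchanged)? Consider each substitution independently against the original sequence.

8

Codon 1 (ACG, Thr): 3 synonymous substitutions.
Codon 2 (GCU, Ala): 3 synonymous substitutions.
Codon 3 (AGA, Arg): 2 synonymous substitutions.
Total: 3 + 3 + 2 = 8.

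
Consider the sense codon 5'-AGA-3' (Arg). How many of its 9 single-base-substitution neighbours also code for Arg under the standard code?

2

Position 1: CGA → 1 synonymous.
Position 2: none → 0 synonymous.
Position 3: AGG → 1 synonymous.
Total: 1 + 0 + 1 = 2.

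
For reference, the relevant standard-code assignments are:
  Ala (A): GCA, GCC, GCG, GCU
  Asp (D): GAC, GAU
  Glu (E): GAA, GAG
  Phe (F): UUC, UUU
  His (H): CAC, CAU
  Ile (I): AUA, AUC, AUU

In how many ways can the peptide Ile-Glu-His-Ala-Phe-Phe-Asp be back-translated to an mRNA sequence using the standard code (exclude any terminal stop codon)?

384

Ile: 3 codons.
Glu: 2 codons.
His: 2 codons.
Ala: 4 codons.
Phe: 2 codons.
Phe: 2 codons.
Asp: 2 codons.
3 × 2 × 2 × 4 × 2 × 2 × 2 = 384.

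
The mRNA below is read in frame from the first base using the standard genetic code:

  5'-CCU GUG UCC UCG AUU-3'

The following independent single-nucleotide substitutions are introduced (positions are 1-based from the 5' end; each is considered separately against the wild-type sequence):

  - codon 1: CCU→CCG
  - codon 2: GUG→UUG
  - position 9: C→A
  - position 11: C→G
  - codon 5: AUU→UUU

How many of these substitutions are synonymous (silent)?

Codon 1: CCU (Pro) → CCG (Pro) — synonymous.
Codon 2: GUG (Val) → UUG (Leu) — missense.
Codon 3: UCC (Ser) → UCA (Ser) — synonymous.
Codon 4: UCG (Ser) → UGG (Trp) — missense.
Codon 5: AUU (Ile) → UUU (Phe) — missense.
Synonymous: 2 of 5.

2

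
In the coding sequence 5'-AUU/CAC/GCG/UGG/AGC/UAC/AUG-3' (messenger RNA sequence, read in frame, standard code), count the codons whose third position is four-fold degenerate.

1

Codon 1 AUU (Ile): third position 3-fold.
Codon 2 CAC (His): third position 2-fold.
Codon 3 GCG (Ala): third position 4-fold.
Codon 4 UGG (Trp): third position 1-fold.
Codon 5 AGC (Ser): third position 2-fold.
Codon 6 UAC (Tyr): third position 2-fold.
Codon 7 AUG (Met): third position 1-fold.
Four-fold degenerate third positions: 1.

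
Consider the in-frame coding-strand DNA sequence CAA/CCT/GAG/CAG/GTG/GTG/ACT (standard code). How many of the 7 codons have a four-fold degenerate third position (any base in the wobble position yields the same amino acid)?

4

Codon 1 CAA (Gln): third position 2-fold.
Codon 2 CCT (Pro): third position 4-fold.
Codon 3 GAG (Glu): third position 2-fold.
Codon 4 CAG (Gln): third position 2-fold.
Codon 5 GTG (Val): third position 4-fold.
Codon 6 GTG (Val): third position 4-fold.
Codon 7 ACT (Thr): third position 4-fold.
Four-fold degenerate third positions: 4.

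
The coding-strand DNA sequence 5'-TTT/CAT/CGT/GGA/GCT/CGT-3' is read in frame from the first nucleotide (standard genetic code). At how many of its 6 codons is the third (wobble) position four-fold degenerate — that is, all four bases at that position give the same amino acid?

Codon 1 TTT (Phe): third position 2-fold.
Codon 2 CAT (His): third position 2-fold.
Codon 3 CGT (Arg): third position 4-fold.
Codon 4 GGA (Gly): third position 4-fold.
Codon 5 GCT (Ala): third position 4-fold.
Codon 6 CGT (Arg): third position 4-fold.
Four-fold degenerate third positions: 4.

4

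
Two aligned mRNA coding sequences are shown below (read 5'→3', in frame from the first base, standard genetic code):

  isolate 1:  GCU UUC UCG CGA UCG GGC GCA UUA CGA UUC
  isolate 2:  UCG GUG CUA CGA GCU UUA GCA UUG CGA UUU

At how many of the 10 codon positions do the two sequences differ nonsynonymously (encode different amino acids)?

5

Codon 1: GCU Ala / UCG Ser — nonsynonymous.
Codon 2: UUC Phe / GUG Val — nonsynonymous.
Codon 3: UCG Ser / CUA Leu — nonsynonymous.
Codon 4: CGA Arg / CGA Arg — identical.
Codon 5: UCG Ser / GCU Ala — nonsynonymous.
Codon 6: GGC Gly / UUA Leu — nonsynonymous.
Codon 7: GCA Ala / GCA Ala — identical.
Codon 8: UUA Leu / UUG Leu — synonymous.
Codon 9: CGA Arg / CGA Arg — identical.
Codon 10: UUC Phe / UUU Phe — synonymous.
Nonsynonymous differences: 5.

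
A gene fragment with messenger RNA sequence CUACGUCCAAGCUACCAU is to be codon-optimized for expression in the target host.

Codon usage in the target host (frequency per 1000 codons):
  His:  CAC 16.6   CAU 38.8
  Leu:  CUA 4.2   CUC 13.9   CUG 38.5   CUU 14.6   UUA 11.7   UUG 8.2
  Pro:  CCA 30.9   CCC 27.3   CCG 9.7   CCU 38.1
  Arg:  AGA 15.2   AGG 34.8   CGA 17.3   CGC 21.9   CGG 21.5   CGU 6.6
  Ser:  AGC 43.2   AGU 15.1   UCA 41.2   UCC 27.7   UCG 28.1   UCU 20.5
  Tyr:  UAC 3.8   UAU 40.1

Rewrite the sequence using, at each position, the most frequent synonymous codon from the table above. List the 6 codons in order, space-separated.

Codon 1 (Leu): best is CUG at 38.5.
Codon 2 (Arg): best is AGG at 34.8.
Codon 3 (Pro): best is CCU at 38.1.
Codon 4 (Ser): best is AGC at 43.2.
Codon 5 (Tyr): best is UAU at 40.1.
Codon 6 (His): best is CAU at 38.8.

CUG AGG CCU AGC UAU CAU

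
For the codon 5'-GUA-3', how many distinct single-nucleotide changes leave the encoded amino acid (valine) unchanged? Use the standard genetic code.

Position 1: none → 0 synonymous.
Position 2: none → 0 synonymous.
Position 3: GUU, GUC, GUG → 3 synonymous.
Total: 0 + 0 + 3 = 3.

3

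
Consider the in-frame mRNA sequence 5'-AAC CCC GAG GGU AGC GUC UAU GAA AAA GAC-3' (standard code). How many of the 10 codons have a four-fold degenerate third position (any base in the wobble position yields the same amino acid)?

Codon 1 AAC (Asn): third position 2-fold.
Codon 2 CCC (Pro): third position 4-fold.
Codon 3 GAG (Glu): third position 2-fold.
Codon 4 GGU (Gly): third position 4-fold.
Codon 5 AGC (Ser): third position 2-fold.
Codon 6 GUC (Val): third position 4-fold.
Codon 7 UAU (Tyr): third position 2-fold.
Codon 8 GAA (Glu): third position 2-fold.
Codon 9 AAA (Lys): third position 2-fold.
Codon 10 GAC (Asp): third position 2-fold.
Four-fold degenerate third positions: 3.

3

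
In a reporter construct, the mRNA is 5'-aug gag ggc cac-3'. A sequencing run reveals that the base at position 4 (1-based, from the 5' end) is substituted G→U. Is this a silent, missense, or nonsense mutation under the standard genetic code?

nonsense

Position 4 falls in codon 2: GAG → Glu.
After the substitution the codon is UAG → Stop.
The new codon is a stop codon, so this is a nonsense mutation.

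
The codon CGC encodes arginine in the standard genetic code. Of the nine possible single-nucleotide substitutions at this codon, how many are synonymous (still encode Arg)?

3

Position 1: none → 0 synonymous.
Position 2: none → 0 synonymous.
Position 3: CGT, CGA, CGG → 3 synonymous.
Total: 0 + 0 + 3 = 3.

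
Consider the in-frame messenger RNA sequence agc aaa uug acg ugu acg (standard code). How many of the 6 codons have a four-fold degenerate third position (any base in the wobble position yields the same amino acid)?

2

Codon 1 AGC (Ser): third position 2-fold.
Codon 2 AAA (Lys): third position 2-fold.
Codon 3 UUG (Leu): third position 2-fold.
Codon 4 ACG (Thr): third position 4-fold.
Codon 5 UGU (Cys): third position 2-fold.
Codon 6 ACG (Thr): third position 4-fold.
Four-fold degenerate third positions: 2.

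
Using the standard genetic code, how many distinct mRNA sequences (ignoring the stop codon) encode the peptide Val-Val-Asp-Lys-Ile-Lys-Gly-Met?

Val: 4 codons.
Val: 4 codons.
Asp: 2 codons.
Lys: 2 codons.
Ile: 3 codons.
Lys: 2 codons.
Gly: 4 codons.
Met: 1 codon.
4 × 4 × 2 × 2 × 3 × 2 × 4 × 1 = 1536.

1536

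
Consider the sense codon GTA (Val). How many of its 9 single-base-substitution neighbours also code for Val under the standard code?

3

Position 1: none → 0 synonymous.
Position 2: none → 0 synonymous.
Position 3: GTT, GTC, GTG → 3 synonymous.
Total: 0 + 0 + 3 = 3.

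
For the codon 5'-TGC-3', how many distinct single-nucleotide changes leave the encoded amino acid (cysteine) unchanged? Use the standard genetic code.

1

Position 1: none → 0 synonymous.
Position 2: none → 0 synonymous.
Position 3: TGT → 1 synonymous.
Total: 0 + 0 + 1 = 1.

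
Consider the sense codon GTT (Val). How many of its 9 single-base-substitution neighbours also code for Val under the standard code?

Position 1: none → 0 synonymous.
Position 2: none → 0 synonymous.
Position 3: GTC, GTA, GTG → 3 synonymous.
Total: 0 + 0 + 3 = 3.

3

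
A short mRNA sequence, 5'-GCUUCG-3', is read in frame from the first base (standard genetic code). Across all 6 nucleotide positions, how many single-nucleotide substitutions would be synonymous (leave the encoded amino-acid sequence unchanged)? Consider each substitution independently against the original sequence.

Codon 1 (GCU, Ala): 3 synonymous substitutions.
Codon 2 (UCG, Ser): 3 synonymous substitutions.
Total: 3 + 3 = 6.

6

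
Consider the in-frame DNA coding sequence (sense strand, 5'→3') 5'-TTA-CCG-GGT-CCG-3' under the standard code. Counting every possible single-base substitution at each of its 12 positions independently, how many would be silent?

11

Codon 1 (TTA, Leu): 2 synonymous substitutions.
Codon 2 (CCG, Pro): 3 synonymous substitutions.
Codon 3 (GGT, Gly): 3 synonymous substitutions.
Codon 4 (CCG, Pro): 3 synonymous substitutions.
Total: 2 + 3 + 3 + 3 = 11.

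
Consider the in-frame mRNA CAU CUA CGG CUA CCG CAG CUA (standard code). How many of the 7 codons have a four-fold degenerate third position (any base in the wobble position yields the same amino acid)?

5

Codon 1 CAU (His): third position 2-fold.
Codon 2 CUA (Leu): third position 4-fold.
Codon 3 CGG (Arg): third position 4-fold.
Codon 4 CUA (Leu): third position 4-fold.
Codon 5 CCG (Pro): third position 4-fold.
Codon 6 CAG (Gln): third position 2-fold.
Codon 7 CUA (Leu): third position 4-fold.
Four-fold degenerate third positions: 5.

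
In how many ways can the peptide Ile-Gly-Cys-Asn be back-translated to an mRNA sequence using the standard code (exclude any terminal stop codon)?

Ile: 3 codons.
Gly: 4 codons.
Cys: 2 codons.
Asn: 2 codons.
3 × 4 × 2 × 2 = 48.

48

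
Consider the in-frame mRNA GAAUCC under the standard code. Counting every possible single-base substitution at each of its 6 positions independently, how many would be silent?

4

Codon 1 (GAA, Glu): 1 synonymous substitution.
Codon 2 (UCC, Ser): 3 synonymous substitutions.
Total: 1 + 3 = 4.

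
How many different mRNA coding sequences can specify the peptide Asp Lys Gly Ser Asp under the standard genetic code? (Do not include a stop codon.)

192

Asp: 2 codons.
Lys: 2 codons.
Gly: 4 codons.
Ser: 6 codons.
Asp: 2 codons.
2 × 2 × 4 × 6 × 2 = 192.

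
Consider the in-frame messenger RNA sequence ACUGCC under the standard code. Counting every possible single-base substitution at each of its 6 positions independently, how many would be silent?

Codon 1 (ACU, Thr): 3 synonymous substitutions.
Codon 2 (GCC, Ala): 3 synonymous substitutions.
Total: 3 + 3 = 6.

6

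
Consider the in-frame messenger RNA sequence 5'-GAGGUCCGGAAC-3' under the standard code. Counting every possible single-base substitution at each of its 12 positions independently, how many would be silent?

9

Codon 1 (GAG, Glu): 1 synonymous substitution.
Codon 2 (GUC, Val): 3 synonymous substitutions.
Codon 3 (CGG, Arg): 4 synonymous substitutions.
Codon 4 (AAC, Asn): 1 synonymous substitution.
Total: 1 + 3 + 4 + 1 = 9.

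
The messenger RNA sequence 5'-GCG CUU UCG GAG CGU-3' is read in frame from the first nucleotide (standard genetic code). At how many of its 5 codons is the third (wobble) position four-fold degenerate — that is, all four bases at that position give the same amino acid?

Codon 1 GCG (Ala): third position 4-fold.
Codon 2 CUU (Leu): third position 4-fold.
Codon 3 UCG (Ser): third position 4-fold.
Codon 4 GAG (Glu): third position 2-fold.
Codon 5 CGU (Arg): third position 4-fold.
Four-fold degenerate third positions: 4.

4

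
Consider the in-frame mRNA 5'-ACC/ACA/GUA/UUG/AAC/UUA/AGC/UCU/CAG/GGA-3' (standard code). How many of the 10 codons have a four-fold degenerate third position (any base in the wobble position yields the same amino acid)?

Codon 1 ACC (Thr): third position 4-fold.
Codon 2 ACA (Thr): third position 4-fold.
Codon 3 GUA (Val): third position 4-fold.
Codon 4 UUG (Leu): third position 2-fold.
Codon 5 AAC (Asn): third position 2-fold.
Codon 6 UUA (Leu): third position 2-fold.
Codon 7 AGC (Ser): third position 2-fold.
Codon 8 UCU (Ser): third position 4-fold.
Codon 9 CAG (Gln): third position 2-fold.
Codon 10 GGA (Gly): third position 4-fold.
Four-fold degenerate third positions: 5.

5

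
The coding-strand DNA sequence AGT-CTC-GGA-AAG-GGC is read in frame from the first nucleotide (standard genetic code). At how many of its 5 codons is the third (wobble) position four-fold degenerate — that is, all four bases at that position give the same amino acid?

3

Codon 1 AGT (Ser): third position 2-fold.
Codon 2 CTC (Leu): third position 4-fold.
Codon 3 GGA (Gly): third position 4-fold.
Codon 4 AAG (Lys): third position 2-fold.
Codon 5 GGC (Gly): third position 4-fold.
Four-fold degenerate third positions: 3.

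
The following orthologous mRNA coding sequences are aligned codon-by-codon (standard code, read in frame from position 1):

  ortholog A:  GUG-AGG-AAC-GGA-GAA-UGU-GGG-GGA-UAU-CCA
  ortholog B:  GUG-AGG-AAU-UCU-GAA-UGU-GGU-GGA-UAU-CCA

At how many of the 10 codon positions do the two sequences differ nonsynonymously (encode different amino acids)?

Codon 1: GUG Val / GUG Val — identical.
Codon 2: AGG Arg / AGG Arg — identical.
Codon 3: AAC Asn / AAU Asn — synonymous.
Codon 4: GGA Gly / UCU Ser — nonsynonymous.
Codon 5: GAA Glu / GAA Glu — identical.
Codon 6: UGU Cys / UGU Cys — identical.
Codon 7: GGG Gly / GGU Gly — synonymous.
Codon 8: GGA Gly / GGA Gly — identical.
Codon 9: UAU Tyr / UAU Tyr — identical.
Codon 10: CCA Pro / CCA Pro — identical.
Nonsynonymous differences: 1.

1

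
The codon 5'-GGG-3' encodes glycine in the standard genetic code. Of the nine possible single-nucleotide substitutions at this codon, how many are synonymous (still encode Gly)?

3

Position 1: none → 0 synonymous.
Position 2: none → 0 synonymous.
Position 3: GGT, GGC, GGA → 3 synonymous.
Total: 0 + 0 + 3 = 3.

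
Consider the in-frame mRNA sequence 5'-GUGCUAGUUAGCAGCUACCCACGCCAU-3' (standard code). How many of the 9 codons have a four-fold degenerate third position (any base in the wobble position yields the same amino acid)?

Codon 1 GUG (Val): third position 4-fold.
Codon 2 CUA (Leu): third position 4-fold.
Codon 3 GUU (Val): third position 4-fold.
Codon 4 AGC (Ser): third position 2-fold.
Codon 5 AGC (Ser): third position 2-fold.
Codon 6 UAC (Tyr): third position 2-fold.
Codon 7 CCA (Pro): third position 4-fold.
Codon 8 CGC (Arg): third position 4-fold.
Codon 9 CAU (His): third position 2-fold.
Four-fold degenerate third positions: 5.

5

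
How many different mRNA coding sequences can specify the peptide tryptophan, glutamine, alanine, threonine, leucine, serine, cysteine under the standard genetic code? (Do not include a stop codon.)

Trp: 1 codon.
Gln: 2 codons.
Ala: 4 codons.
Thr: 4 codons.
Leu: 6 codons.
Ser: 6 codons.
Cys: 2 codons.
1 × 2 × 4 × 4 × 6 × 6 × 2 = 2304.

2304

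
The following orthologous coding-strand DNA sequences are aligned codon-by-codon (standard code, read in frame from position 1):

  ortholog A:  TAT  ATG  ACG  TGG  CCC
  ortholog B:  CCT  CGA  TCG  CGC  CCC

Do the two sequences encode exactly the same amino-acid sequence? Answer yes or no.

no

Codon 1: TAT Tyr / CCT Pro — nonsynonymous.
Codon 2: ATG Met / CGA Arg — nonsynonymous.
Codon 3: ACG Thr / TCG Ser — nonsynonymous.
Codon 4: TGG Trp / CGC Arg — nonsynonymous.
Codon 5: CCC Pro / CCC Pro — identical.
Nonsynonymous differences: 4 → different protein.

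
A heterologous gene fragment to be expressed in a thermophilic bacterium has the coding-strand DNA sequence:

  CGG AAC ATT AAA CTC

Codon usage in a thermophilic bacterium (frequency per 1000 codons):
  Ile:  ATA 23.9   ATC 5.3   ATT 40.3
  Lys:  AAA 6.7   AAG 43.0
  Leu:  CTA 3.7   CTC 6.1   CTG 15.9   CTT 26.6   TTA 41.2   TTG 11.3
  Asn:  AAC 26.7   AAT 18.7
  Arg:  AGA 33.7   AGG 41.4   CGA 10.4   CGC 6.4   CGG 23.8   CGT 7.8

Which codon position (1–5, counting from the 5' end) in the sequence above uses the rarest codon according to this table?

5

Codon 1 CGG (Arg): 23.8 per 1000.
Codon 2 AAC (Asn): 26.7 per 1000.
Codon 3 ATT (Ile): 40.3 per 1000.
Codon 4 AAA (Lys): 6.7 per 1000.
Codon 5 CTC (Leu): 6.1 per 1000.
Lowest frequency is 6.1 at codon 5.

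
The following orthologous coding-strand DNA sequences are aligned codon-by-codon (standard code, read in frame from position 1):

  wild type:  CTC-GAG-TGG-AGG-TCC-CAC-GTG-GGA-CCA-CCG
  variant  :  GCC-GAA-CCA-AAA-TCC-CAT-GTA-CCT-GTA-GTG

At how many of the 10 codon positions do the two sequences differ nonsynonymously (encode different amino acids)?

6

Codon 1: CTC Leu / GCC Ala — nonsynonymous.
Codon 2: GAG Glu / GAA Glu — synonymous.
Codon 3: TGG Trp / CCA Pro — nonsynonymous.
Codon 4: AGG Arg / AAA Lys — nonsynonymous.
Codon 5: TCC Ser / TCC Ser — identical.
Codon 6: CAC His / CAT His — synonymous.
Codon 7: GTG Val / GTA Val — synonymous.
Codon 8: GGA Gly / CCT Pro — nonsynonymous.
Codon 9: CCA Pro / GTA Val — nonsynonymous.
Codon 10: CCG Pro / GTG Val — nonsynonymous.
Nonsynonymous differences: 6.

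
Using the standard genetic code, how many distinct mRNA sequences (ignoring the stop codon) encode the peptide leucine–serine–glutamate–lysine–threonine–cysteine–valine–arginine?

27648

Leu: 6 codons.
Ser: 6 codons.
Glu: 2 codons.
Lys: 2 codons.
Thr: 4 codons.
Cys: 2 codons.
Val: 4 codons.
Arg: 6 codons.
6 × 6 × 2 × 2 × 4 × 2 × 4 × 6 = 27648.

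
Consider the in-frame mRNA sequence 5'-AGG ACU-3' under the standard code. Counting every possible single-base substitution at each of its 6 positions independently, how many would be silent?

Codon 1 (AGG, Arg): 2 synonymous substitutions.
Codon 2 (ACU, Thr): 3 synonymous substitutions.
Total: 2 + 3 = 5.

5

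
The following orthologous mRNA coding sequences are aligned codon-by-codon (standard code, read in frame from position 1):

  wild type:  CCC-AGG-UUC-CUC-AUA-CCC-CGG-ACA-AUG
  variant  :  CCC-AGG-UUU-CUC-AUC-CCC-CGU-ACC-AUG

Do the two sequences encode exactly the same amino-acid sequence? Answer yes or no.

yes

Codon 1: CCC Pro / CCC Pro — identical.
Codon 2: AGG Arg / AGG Arg — identical.
Codon 3: UUC Phe / UUU Phe — synonymous.
Codon 4: CUC Leu / CUC Leu — identical.
Codon 5: AUA Ile / AUC Ile — synonymous.
Codon 6: CCC Pro / CCC Pro — identical.
Codon 7: CGG Arg / CGU Arg — synonymous.
Codon 8: ACA Thr / ACC Thr — synonymous.
Codon 9: AUG Met / AUG Met — identical.
Nonsynonymous differences: 0 → same protein.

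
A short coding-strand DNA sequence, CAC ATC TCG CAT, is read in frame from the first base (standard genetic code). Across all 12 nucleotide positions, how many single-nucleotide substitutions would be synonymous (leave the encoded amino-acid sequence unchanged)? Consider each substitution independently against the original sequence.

7

Codon 1 (CAC, His): 1 synonymous substitution.
Codon 2 (ATC, Ile): 2 synonymous substitutions.
Codon 3 (TCG, Ser): 3 synonymous substitutions.
Codon 4 (CAT, His): 1 synonymous substitution.
Total: 1 + 2 + 3 + 1 = 7.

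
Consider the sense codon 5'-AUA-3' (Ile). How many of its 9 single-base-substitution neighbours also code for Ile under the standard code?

Position 1: none → 0 synonymous.
Position 2: none → 0 synonymous.
Position 3: AUU, AUC → 2 synonymous.
Total: 0 + 0 + 2 = 2.

2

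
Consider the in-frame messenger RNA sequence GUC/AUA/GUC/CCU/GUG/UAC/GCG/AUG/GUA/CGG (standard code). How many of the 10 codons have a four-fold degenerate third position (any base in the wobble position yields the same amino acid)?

7

Codon 1 GUC (Val): third position 4-fold.
Codon 2 AUA (Ile): third position 3-fold.
Codon 3 GUC (Val): third position 4-fold.
Codon 4 CCU (Pro): third position 4-fold.
Codon 5 GUG (Val): third position 4-fold.
Codon 6 UAC (Tyr): third position 2-fold.
Codon 7 GCG (Ala): third position 4-fold.
Codon 8 AUG (Met): third position 1-fold.
Codon 9 GUA (Val): third position 4-fold.
Codon 10 CGG (Arg): third position 4-fold.
Four-fold degenerate third positions: 7.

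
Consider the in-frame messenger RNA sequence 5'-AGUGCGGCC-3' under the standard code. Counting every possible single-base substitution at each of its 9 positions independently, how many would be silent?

Codon 1 (AGU, Ser): 1 synonymous substitution.
Codon 2 (GCG, Ala): 3 synonymous substitutions.
Codon 3 (GCC, Ala): 3 synonymous substitutions.
Total: 1 + 3 + 3 = 7.

7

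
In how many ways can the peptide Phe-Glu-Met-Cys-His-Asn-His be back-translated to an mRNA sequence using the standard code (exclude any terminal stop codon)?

Phe: 2 codons.
Glu: 2 codons.
Met: 1 codon.
Cys: 2 codons.
His: 2 codons.
Asn: 2 codons.
His: 2 codons.
2 × 2 × 1 × 2 × 2 × 2 × 2 = 64.

64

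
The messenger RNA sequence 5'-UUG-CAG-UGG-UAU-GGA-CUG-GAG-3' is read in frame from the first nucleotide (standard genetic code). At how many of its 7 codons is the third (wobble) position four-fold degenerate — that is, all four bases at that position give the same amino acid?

2

Codon 1 UUG (Leu): third position 2-fold.
Codon 2 CAG (Gln): third position 2-fold.
Codon 3 UGG (Trp): third position 1-fold.
Codon 4 UAU (Tyr): third position 2-fold.
Codon 5 GGA (Gly): third position 4-fold.
Codon 6 CUG (Leu): third position 4-fold.
Codon 7 GAG (Glu): third position 2-fold.
Four-fold degenerate third positions: 2.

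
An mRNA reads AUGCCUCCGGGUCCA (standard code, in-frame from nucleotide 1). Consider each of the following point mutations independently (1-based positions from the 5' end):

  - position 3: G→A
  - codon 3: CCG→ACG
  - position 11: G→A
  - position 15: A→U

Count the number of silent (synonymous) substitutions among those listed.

1

Codon 1: AUG (Met) → AUA (Ile) — missense.
Codon 3: CCG (Pro) → ACG (Thr) — missense.
Codon 4: GGU (Gly) → GAU (Asp) — missense.
Codon 5: CCA (Pro) → CCU (Pro) — synonymous.
Synonymous: 1 of 4.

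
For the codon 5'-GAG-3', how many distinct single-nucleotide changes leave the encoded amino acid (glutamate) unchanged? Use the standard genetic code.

1

Position 1: none → 0 synonymous.
Position 2: none → 0 synonymous.
Position 3: GAA → 1 synonymous.
Total: 0 + 0 + 1 = 1.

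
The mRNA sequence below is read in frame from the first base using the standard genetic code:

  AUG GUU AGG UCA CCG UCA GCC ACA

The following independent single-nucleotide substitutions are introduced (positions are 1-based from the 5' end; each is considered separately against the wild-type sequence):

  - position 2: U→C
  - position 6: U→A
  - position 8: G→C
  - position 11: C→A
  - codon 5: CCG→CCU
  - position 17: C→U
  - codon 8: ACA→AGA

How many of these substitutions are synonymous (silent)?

2

Codon 1: AUG (Met) → ACG (Thr) — missense.
Codon 2: GUU (Val) → GUA (Val) — synonymous.
Codon 3: AGG (Arg) → ACG (Thr) — missense.
Codon 4: UCA (Ser) → UAA (Stop) — nonsense.
Codon 5: CCG (Pro) → CCU (Pro) — synonymous.
Codon 6: UCA (Ser) → UUA (Leu) — missense.
Codon 8: ACA (Thr) → AGA (Arg) — missense.
Synonymous: 2 of 7.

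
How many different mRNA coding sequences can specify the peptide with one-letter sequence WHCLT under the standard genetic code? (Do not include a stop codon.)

96

Trp: 1 codon.
His: 2 codons.
Cys: 2 codons.
Leu: 6 codons.
Thr: 4 codons.
1 × 2 × 2 × 6 × 4 = 96.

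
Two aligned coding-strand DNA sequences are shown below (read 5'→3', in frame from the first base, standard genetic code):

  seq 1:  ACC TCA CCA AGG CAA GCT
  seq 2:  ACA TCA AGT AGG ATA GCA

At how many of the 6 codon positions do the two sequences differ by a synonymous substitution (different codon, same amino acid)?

Codon 1: ACC Thr / ACA Thr — synonymous.
Codon 2: TCA Ser / TCA Ser — identical.
Codon 3: CCA Pro / AGT Ser — nonsynonymous.
Codon 4: AGG Arg / AGG Arg — identical.
Codon 5: CAA Gln / ATA Ile — nonsynonymous.
Codon 6: GCT Ala / GCA Ala — synonymous.
Synonymous differences: 2.

2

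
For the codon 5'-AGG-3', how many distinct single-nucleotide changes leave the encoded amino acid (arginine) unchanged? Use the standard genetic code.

2

Position 1: CGG → 1 synonymous.
Position 2: none → 0 synonymous.
Position 3: AGA → 1 synonymous.
Total: 1 + 0 + 1 = 2.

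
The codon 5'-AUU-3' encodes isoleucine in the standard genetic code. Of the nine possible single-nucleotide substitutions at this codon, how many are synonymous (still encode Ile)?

2

Position 1: none → 0 synonymous.
Position 2: none → 0 synonymous.
Position 3: AUC, AUA → 2 synonymous.
Total: 0 + 0 + 2 = 2.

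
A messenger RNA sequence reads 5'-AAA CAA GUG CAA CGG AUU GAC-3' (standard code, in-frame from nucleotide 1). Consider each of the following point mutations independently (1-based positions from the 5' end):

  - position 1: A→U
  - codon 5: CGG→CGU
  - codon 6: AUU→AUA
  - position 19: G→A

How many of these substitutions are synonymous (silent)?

Codon 1: AAA (Lys) → UAA (Stop) — nonsense.
Codon 5: CGG (Arg) → CGU (Arg) — synonymous.
Codon 6: AUU (Ile) → AUA (Ile) — synonymous.
Codon 7: GAC (Asp) → AAC (Asn) — missense.
Synonymous: 2 of 4.

2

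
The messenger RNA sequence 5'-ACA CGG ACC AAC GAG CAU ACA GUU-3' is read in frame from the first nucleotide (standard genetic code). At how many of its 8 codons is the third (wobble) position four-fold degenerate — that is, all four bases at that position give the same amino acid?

5

Codon 1 ACA (Thr): third position 4-fold.
Codon 2 CGG (Arg): third position 4-fold.
Codon 3 ACC (Thr): third position 4-fold.
Codon 4 AAC (Asn): third position 2-fold.
Codon 5 GAG (Glu): third position 2-fold.
Codon 6 CAU (His): third position 2-fold.
Codon 7 ACA (Thr): third position 4-fold.
Codon 8 GUU (Val): third position 4-fold.
Four-fold degenerate third positions: 5.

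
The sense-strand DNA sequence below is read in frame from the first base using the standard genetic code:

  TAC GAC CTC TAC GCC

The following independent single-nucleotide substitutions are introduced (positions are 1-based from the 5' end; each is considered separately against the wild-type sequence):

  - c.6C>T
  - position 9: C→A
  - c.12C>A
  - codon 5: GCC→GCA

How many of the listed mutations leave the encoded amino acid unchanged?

Codon 2: GAC (Asp) → GAT (Asp) — synonymous.
Codon 3: CTC (Leu) → CTA (Leu) — synonymous.
Codon 4: TAC (Tyr) → TAA (Stop) — nonsense.
Codon 5: GCC (Ala) → GCA (Ala) — synonymous.
Synonymous: 3 of 4.

3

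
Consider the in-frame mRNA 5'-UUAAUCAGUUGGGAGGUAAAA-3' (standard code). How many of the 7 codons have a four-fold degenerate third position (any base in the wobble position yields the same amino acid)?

1

Codon 1 UUA (Leu): third position 2-fold.
Codon 2 AUC (Ile): third position 3-fold.
Codon 3 AGU (Ser): third position 2-fold.
Codon 4 UGG (Trp): third position 1-fold.
Codon 5 GAG (Glu): third position 2-fold.
Codon 6 GUA (Val): third position 4-fold.
Codon 7 AAA (Lys): third position 2-fold.
Four-fold degenerate third positions: 1.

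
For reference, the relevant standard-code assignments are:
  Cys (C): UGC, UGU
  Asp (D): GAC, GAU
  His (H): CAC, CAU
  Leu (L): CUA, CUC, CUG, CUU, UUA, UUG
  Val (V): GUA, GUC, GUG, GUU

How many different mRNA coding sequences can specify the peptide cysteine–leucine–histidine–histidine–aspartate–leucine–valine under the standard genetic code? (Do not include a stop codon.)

Cys: 2 codons.
Leu: 6 codons.
His: 2 codons.
His: 2 codons.
Asp: 2 codons.
Leu: 6 codons.
Val: 4 codons.
2 × 6 × 2 × 2 × 2 × 6 × 4 = 2304.

2304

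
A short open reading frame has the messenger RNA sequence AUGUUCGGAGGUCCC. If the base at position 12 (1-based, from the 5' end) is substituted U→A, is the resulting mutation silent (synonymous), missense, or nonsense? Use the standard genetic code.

Position 12 falls in codon 4: GGU → Gly.
After the substitution the codon is GGA → Gly.
Both encode Gly, so the change is synonymous.

silent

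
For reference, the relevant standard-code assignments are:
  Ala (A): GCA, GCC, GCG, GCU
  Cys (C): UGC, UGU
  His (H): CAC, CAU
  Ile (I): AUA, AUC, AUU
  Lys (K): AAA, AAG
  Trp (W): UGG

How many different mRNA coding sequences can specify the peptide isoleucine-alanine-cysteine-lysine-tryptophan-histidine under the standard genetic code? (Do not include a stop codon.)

96

Ile: 3 codons.
Ala: 4 codons.
Cys: 2 codons.
Lys: 2 codons.
Trp: 1 codon.
His: 2 codons.
3 × 4 × 2 × 2 × 1 × 2 = 96.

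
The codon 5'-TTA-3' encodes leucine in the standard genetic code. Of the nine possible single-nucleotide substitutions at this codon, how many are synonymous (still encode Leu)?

Position 1: CTA → 1 synonymous.
Position 2: none → 0 synonymous.
Position 3: TTG → 1 synonymous.
Total: 1 + 0 + 1 = 2.

2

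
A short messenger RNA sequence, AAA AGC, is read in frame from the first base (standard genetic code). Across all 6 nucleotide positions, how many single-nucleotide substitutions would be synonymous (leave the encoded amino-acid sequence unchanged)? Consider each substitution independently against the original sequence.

Codon 1 (AAA, Lys): 1 synonymous substitution.
Codon 2 (AGC, Ser): 1 synonymous substitution.
Total: 1 + 1 = 2.

2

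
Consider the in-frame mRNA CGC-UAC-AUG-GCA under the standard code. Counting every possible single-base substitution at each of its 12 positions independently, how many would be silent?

Codon 1 (CGC, Arg): 3 synonymous substitutions.
Codon 2 (UAC, Tyr): 1 synonymous substitution.
Codon 3 (AUG, Met): 0 synonymous substitutions.
Codon 4 (GCA, Ala): 3 synonymous substitutions.
Total: 3 + 1 + 0 + 3 = 7.

7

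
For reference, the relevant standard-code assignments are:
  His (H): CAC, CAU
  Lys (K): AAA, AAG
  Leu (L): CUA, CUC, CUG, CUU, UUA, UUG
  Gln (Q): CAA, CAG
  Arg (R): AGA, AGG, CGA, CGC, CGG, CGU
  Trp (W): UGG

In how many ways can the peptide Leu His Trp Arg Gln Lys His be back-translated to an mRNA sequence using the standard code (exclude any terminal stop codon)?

576

Leu: 6 codons.
His: 2 codons.
Trp: 1 codon.
Arg: 6 codons.
Gln: 2 codons.
Lys: 2 codons.
His: 2 codons.
6 × 2 × 1 × 6 × 2 × 2 × 2 = 576.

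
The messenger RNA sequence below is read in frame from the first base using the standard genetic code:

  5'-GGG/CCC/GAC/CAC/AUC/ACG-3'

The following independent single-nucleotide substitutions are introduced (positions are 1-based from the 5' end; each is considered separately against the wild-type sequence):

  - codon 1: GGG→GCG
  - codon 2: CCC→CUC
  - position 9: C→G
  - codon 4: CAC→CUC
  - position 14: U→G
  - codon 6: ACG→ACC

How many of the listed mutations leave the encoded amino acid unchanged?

1

Codon 1: GGG (Gly) → GCG (Ala) — missense.
Codon 2: CCC (Pro) → CUC (Leu) — missense.
Codon 3: GAC (Asp) → GAG (Glu) — missense.
Codon 4: CAC (His) → CUC (Leu) — missense.
Codon 5: AUC (Ile) → AGC (Ser) — missense.
Codon 6: ACG (Thr) → ACC (Thr) — synonymous.
Synonymous: 1 of 6.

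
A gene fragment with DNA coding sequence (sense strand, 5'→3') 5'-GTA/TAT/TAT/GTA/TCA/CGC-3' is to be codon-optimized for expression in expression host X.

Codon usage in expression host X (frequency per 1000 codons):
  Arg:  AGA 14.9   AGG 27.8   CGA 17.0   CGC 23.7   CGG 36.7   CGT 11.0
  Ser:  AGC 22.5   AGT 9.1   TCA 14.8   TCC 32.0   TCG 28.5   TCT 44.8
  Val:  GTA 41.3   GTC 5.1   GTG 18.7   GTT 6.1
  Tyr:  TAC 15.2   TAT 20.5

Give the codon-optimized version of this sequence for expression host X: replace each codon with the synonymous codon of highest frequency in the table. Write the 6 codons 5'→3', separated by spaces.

GTA TAT TAT GTA TCT CGG

Codon 1 (Val): best is GTA at 41.3.
Codon 2 (Tyr): best is TAT at 20.5.
Codon 3 (Tyr): best is TAT at 20.5.
Codon 4 (Val): best is GTA at 41.3.
Codon 5 (Ser): best is TCT at 44.8.
Codon 6 (Arg): best is CGG at 36.7.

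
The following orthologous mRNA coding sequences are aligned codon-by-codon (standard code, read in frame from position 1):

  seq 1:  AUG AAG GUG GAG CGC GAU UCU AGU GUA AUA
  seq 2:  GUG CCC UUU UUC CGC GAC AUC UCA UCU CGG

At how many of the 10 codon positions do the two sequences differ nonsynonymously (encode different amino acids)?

7

Codon 1: AUG Met / GUG Val — nonsynonymous.
Codon 2: AAG Lys / CCC Pro — nonsynonymous.
Codon 3: GUG Val / UUU Phe — nonsynonymous.
Codon 4: GAG Glu / UUC Phe — nonsynonymous.
Codon 5: CGC Arg / CGC Arg — identical.
Codon 6: GAU Asp / GAC Asp — synonymous.
Codon 7: UCU Ser / AUC Ile — nonsynonymous.
Codon 8: AGU Ser / UCA Ser — synonymous.
Codon 9: GUA Val / UCU Ser — nonsynonymous.
Codon 10: AUA Ile / CGG Arg — nonsynonymous.
Nonsynonymous differences: 7.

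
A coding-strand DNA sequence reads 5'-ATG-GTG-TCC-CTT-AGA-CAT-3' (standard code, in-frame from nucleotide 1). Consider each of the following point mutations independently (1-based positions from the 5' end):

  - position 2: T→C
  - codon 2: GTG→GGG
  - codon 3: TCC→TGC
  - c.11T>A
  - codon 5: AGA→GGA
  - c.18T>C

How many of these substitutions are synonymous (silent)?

Codon 1: ATG (Met) → ACG (Thr) — missense.
Codon 2: GTG (Val) → GGG (Gly) — missense.
Codon 3: TCC (Ser) → TGC (Cys) — missense.
Codon 4: CTT (Leu) → CAT (His) — missense.
Codon 5: AGA (Arg) → GGA (Gly) — missense.
Codon 6: CAT (His) → CAC (His) — synonymous.
Synonymous: 1 of 6.

1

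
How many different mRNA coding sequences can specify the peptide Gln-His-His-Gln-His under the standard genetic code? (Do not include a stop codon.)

Gln: 2 codons.
His: 2 codons.
His: 2 codons.
Gln: 2 codons.
His: 2 codons.
2 × 2 × 2 × 2 × 2 = 32.

32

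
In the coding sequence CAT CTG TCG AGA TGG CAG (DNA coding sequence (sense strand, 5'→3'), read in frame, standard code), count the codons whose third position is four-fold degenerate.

2

Codon 1 CAT (His): third position 2-fold.
Codon 2 CTG (Leu): third position 4-fold.
Codon 3 TCG (Ser): third position 4-fold.
Codon 4 AGA (Arg): third position 2-fold.
Codon 5 TGG (Trp): third position 1-fold.
Codon 6 CAG (Gln): third position 2-fold.
Four-fold degenerate third positions: 2.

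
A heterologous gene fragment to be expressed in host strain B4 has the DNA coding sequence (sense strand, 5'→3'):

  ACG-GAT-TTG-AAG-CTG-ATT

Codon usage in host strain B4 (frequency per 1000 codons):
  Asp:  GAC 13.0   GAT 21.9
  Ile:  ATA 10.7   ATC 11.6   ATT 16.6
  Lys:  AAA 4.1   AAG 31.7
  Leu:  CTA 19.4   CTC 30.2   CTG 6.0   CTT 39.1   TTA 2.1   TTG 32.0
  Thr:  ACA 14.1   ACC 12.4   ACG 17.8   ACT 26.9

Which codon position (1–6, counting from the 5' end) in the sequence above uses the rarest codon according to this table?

Codon 1 ACG (Thr): 17.8 per 1000.
Codon 2 GAT (Asp): 21.9 per 1000.
Codon 3 TTG (Leu): 32.0 per 1000.
Codon 4 AAG (Lys): 31.7 per 1000.
Codon 5 CTG (Leu): 6.0 per 1000.
Codon 6 ATT (Ile): 16.6 per 1000.
Lowest frequency is 6.0 at codon 5.

5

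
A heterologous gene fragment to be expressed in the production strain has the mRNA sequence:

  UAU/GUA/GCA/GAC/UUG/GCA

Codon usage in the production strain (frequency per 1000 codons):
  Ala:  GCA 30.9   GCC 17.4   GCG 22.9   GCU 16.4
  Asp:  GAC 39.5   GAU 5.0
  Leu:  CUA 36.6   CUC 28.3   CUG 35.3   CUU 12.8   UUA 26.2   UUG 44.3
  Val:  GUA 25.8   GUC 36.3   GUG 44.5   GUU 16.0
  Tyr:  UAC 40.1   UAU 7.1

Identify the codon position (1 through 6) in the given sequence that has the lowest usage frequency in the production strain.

Codon 1 UAU (Tyr): 7.1 per 1000.
Codon 2 GUA (Val): 25.8 per 1000.
Codon 3 GCA (Ala): 30.9 per 1000.
Codon 4 GAC (Asp): 39.5 per 1000.
Codon 5 UUG (Leu): 44.3 per 1000.
Codon 6 GCA (Ala): 30.9 per 1000.
Lowest frequency is 7.1 at codon 1.

1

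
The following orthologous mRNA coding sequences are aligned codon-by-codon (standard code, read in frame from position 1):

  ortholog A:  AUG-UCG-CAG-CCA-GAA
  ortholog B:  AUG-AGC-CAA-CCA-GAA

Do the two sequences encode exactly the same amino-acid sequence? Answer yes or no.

Codon 1: AUG Met / AUG Met — identical.
Codon 2: UCG Ser / AGC Ser — synonymous.
Codon 3: CAG Gln / CAA Gln — synonymous.
Codon 4: CCA Pro / CCA Pro — identical.
Codon 5: GAA Glu / GAA Glu — identical.
Nonsynonymous differences: 0 → same protein.

yes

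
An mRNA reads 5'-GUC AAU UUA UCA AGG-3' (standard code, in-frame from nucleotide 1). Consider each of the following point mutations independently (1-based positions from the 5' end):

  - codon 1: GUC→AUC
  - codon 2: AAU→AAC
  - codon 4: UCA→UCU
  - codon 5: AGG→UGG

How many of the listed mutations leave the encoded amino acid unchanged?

Codon 1: GUC (Val) → AUC (Ile) — missense.
Codon 2: AAU (Asn) → AAC (Asn) — synonymous.
Codon 4: UCA (Ser) → UCU (Ser) — synonymous.
Codon 5: AGG (Arg) → UGG (Trp) — missense.
Synonymous: 2 of 4.

2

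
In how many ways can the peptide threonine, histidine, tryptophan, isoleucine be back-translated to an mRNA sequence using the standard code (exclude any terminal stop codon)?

24

Thr: 4 codons.
His: 2 codons.
Trp: 1 codon.
Ile: 3 codons.
4 × 2 × 1 × 3 = 24.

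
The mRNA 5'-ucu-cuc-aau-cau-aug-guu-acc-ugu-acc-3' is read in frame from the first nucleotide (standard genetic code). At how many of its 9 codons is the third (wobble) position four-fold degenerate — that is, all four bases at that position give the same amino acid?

Codon 1 UCU (Ser): third position 4-fold.
Codon 2 CUC (Leu): third position 4-fold.
Codon 3 AAU (Asn): third position 2-fold.
Codon 4 CAU (His): third position 2-fold.
Codon 5 AUG (Met): third position 1-fold.
Codon 6 GUU (Val): third position 4-fold.
Codon 7 ACC (Thr): third position 4-fold.
Codon 8 UGU (Cys): third position 2-fold.
Codon 9 ACC (Thr): third position 4-fold.
Four-fold degenerate third positions: 5.

5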